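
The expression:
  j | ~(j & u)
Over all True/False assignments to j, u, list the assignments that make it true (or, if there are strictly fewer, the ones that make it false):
is always true.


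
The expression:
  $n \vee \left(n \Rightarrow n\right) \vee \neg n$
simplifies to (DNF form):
$\text{True}$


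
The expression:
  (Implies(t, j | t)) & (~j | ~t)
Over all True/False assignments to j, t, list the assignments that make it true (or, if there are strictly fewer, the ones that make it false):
is false only for:
  j=True, t=True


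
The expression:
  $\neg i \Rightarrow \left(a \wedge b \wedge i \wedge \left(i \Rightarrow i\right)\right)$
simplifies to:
$i$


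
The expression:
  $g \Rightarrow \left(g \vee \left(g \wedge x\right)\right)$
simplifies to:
$\text{True}$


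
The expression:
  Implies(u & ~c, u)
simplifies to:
True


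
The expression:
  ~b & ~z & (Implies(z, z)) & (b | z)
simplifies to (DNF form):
False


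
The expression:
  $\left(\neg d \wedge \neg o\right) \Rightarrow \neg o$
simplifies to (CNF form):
$\text{True}$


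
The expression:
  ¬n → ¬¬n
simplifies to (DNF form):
n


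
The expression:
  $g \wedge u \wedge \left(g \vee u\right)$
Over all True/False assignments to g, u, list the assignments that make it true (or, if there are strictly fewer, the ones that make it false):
is true only for:
  g=True, u=True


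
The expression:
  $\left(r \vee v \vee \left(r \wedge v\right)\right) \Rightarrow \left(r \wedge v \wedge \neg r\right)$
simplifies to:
$\neg r \wedge \neg v$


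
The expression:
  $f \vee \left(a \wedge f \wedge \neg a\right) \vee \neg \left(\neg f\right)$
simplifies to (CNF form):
$f$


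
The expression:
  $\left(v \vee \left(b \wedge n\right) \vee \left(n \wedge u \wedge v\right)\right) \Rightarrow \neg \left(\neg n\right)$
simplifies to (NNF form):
$n \vee \neg v$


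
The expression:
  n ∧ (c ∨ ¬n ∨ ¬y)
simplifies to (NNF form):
n ∧ (c ∨ ¬y)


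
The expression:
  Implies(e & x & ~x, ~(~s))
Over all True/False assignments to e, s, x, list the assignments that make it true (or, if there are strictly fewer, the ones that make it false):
is always true.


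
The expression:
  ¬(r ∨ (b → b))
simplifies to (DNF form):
False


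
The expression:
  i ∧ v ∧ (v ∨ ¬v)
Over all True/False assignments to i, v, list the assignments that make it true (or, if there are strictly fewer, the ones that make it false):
is true only for:
  i=True, v=True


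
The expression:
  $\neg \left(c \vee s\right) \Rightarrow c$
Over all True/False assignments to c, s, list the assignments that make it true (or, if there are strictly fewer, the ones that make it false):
is false only for:
  c=False, s=False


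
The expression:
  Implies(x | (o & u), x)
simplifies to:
x | ~o | ~u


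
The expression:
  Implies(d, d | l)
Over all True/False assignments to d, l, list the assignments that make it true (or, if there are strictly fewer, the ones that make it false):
is always true.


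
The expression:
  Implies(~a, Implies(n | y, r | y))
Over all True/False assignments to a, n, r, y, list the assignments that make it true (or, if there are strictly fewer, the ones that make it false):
is false only for:
  a=False, n=True, r=False, y=False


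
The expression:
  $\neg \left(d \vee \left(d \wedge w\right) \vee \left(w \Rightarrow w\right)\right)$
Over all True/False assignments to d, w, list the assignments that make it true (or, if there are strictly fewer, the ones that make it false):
is never true.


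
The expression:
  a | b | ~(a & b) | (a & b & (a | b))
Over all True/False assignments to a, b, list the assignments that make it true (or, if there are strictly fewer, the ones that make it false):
is always true.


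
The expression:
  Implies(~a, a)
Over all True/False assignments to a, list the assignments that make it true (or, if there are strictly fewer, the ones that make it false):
is true only for:
  a=True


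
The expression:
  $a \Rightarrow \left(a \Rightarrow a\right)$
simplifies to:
$\text{True}$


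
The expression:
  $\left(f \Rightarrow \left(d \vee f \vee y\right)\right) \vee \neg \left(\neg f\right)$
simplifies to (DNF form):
$\text{True}$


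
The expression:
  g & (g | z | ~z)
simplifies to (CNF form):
g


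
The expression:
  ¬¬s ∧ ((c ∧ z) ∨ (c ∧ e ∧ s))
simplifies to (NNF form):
c ∧ s ∧ (e ∨ z)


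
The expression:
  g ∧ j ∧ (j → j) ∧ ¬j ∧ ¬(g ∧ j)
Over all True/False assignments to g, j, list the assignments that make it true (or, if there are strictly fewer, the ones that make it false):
is never true.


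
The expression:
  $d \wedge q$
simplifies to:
$d \wedge q$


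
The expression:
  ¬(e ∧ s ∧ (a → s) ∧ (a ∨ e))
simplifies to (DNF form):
¬e ∨ ¬s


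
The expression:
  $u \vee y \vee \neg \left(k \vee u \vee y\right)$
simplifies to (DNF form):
$u \vee y \vee \neg k$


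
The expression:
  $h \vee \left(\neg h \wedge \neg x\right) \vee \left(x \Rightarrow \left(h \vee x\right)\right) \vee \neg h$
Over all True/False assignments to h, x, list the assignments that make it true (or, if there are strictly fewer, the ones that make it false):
is always true.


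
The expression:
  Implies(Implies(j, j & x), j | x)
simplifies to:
j | x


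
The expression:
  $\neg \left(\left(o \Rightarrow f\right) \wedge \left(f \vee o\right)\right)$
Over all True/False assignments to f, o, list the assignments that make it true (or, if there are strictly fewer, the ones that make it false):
is true only for:
  f=False, o=False;
  f=False, o=True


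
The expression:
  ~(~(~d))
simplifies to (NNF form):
~d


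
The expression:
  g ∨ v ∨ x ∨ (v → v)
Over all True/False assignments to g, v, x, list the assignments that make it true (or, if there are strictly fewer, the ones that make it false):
is always true.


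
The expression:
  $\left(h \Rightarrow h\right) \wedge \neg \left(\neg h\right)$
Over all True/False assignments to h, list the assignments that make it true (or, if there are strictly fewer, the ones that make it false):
is true only for:
  h=True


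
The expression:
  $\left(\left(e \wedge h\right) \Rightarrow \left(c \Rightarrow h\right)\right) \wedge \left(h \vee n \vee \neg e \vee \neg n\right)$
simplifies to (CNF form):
$\text{True}$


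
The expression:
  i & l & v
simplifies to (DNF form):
i & l & v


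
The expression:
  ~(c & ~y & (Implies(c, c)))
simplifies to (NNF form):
y | ~c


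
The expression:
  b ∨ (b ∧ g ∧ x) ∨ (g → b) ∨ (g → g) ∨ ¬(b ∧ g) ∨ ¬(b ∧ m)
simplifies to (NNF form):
True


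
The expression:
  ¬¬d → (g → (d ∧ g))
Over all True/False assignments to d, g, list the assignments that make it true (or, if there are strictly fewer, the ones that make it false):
is always true.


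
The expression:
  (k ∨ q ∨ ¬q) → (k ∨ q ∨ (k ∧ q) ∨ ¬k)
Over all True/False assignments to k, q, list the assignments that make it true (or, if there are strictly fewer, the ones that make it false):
is always true.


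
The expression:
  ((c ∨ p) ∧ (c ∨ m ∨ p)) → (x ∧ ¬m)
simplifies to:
(x ∧ ¬m) ∨ (¬c ∧ ¬p)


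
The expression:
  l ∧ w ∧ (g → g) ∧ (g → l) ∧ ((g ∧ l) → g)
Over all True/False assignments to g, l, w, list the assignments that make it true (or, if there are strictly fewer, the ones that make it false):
is true only for:
  g=False, l=True, w=True;
  g=True, l=True, w=True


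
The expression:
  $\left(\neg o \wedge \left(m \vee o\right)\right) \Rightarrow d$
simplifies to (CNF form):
$d \vee o \vee \neg m$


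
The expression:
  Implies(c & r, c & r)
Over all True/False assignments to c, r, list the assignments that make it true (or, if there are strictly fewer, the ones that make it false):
is always true.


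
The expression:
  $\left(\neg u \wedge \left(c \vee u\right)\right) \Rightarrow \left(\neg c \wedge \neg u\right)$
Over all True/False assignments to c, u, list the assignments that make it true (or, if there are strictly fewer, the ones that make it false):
is false only for:
  c=True, u=False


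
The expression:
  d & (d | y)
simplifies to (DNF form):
d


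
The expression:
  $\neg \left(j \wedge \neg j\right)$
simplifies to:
$\text{True}$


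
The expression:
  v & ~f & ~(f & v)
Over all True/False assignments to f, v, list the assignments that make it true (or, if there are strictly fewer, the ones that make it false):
is true only for:
  f=False, v=True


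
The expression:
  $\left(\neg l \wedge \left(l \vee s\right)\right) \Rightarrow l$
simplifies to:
$l \vee \neg s$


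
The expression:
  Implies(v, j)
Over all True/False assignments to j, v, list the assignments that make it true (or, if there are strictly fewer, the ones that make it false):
is false only for:
  j=False, v=True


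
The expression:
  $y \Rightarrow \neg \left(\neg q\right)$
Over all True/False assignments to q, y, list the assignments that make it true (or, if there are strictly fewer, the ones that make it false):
is false only for:
  q=False, y=True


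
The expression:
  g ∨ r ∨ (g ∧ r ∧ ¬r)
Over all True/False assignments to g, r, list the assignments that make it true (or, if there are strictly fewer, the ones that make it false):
is false only for:
  g=False, r=False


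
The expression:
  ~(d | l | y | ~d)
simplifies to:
False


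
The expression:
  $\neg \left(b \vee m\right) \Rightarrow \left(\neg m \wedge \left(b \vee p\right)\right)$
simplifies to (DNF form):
$b \vee m \vee p$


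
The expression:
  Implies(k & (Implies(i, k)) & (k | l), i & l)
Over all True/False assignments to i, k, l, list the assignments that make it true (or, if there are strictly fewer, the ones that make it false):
is false only for:
  i=False, k=True, l=False;
  i=False, k=True, l=True;
  i=True, k=True, l=False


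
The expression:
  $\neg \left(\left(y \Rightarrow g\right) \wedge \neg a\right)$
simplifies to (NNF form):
$a \vee \left(y \wedge \neg g\right)$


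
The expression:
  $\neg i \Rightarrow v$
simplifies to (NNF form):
$i \vee v$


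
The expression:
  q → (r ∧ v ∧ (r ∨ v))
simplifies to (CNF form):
(r ∨ ¬q) ∧ (v ∨ ¬q)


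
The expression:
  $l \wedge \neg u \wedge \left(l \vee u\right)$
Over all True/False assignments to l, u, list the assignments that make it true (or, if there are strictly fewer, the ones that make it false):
is true only for:
  l=True, u=False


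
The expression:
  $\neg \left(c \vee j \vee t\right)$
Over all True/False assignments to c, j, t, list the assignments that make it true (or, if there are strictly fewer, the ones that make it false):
is true only for:
  c=False, j=False, t=False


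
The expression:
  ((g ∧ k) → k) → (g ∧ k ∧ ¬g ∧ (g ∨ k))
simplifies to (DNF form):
False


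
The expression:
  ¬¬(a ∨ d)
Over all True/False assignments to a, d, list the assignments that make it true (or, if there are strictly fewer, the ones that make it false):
is false only for:
  a=False, d=False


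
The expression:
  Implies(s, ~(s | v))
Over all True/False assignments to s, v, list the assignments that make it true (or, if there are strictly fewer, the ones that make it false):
is true only for:
  s=False, v=False;
  s=False, v=True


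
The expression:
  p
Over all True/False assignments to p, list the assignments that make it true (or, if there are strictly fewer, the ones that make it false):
is true only for:
  p=True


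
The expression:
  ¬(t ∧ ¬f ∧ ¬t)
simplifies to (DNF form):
True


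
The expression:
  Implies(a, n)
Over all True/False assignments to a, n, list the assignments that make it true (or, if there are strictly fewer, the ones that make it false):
is false only for:
  a=True, n=False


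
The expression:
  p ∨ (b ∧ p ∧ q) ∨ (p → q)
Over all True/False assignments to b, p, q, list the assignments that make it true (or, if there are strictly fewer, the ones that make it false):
is always true.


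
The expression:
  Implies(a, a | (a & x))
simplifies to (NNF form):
True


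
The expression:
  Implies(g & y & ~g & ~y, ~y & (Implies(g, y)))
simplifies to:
True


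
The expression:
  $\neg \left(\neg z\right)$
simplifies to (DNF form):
$z$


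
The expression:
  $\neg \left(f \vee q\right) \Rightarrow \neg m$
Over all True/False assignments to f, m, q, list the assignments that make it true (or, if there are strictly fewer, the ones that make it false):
is false only for:
  f=False, m=True, q=False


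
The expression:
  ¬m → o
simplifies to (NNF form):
m ∨ o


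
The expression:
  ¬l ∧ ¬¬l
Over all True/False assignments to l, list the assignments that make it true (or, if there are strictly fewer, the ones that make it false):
is never true.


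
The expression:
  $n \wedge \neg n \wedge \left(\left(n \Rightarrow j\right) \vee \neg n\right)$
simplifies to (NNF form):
$\text{False}$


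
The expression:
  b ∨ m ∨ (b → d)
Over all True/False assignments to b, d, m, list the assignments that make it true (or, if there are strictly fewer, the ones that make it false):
is always true.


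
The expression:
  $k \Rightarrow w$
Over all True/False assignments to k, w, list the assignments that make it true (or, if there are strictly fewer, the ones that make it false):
is false only for:
  k=True, w=False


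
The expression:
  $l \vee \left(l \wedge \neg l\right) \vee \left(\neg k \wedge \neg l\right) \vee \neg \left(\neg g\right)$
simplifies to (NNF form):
$g \vee l \vee \neg k$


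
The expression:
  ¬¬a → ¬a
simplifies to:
¬a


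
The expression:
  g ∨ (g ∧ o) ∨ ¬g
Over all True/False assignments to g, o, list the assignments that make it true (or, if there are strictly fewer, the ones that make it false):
is always true.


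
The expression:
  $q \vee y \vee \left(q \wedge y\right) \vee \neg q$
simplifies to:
$\text{True}$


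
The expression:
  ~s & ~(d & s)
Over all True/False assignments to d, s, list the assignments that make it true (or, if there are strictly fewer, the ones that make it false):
is true only for:
  d=False, s=False;
  d=True, s=False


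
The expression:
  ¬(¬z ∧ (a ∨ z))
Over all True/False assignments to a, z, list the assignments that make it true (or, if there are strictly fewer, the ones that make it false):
is false only for:
  a=True, z=False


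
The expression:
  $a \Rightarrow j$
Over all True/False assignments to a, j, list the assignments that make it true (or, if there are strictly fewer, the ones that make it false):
is false only for:
  a=True, j=False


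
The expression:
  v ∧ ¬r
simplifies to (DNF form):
v ∧ ¬r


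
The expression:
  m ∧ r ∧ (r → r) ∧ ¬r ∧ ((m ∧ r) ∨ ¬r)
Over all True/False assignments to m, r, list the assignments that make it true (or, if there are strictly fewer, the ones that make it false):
is never true.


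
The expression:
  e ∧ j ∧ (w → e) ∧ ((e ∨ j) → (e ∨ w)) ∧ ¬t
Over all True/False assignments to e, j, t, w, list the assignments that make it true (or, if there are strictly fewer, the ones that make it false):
is true only for:
  e=True, j=True, t=False, w=False;
  e=True, j=True, t=False, w=True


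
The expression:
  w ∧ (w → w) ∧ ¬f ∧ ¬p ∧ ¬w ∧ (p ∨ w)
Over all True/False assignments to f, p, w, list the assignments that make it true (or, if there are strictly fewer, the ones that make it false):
is never true.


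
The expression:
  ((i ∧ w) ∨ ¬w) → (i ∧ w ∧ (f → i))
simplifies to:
w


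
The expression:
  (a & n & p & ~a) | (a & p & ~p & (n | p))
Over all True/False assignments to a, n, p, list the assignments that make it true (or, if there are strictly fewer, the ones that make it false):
is never true.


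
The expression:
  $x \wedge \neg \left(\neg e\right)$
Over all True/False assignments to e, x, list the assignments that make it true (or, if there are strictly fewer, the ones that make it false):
is true only for:
  e=True, x=True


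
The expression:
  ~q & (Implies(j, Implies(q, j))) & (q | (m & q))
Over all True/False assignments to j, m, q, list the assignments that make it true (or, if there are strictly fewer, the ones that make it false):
is never true.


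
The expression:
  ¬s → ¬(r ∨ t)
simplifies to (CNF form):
(s ∨ ¬r) ∧ (s ∨ ¬t)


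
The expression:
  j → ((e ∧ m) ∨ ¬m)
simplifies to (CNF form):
e ∨ ¬j ∨ ¬m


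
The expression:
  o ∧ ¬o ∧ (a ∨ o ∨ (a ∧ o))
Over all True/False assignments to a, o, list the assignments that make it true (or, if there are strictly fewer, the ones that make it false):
is never true.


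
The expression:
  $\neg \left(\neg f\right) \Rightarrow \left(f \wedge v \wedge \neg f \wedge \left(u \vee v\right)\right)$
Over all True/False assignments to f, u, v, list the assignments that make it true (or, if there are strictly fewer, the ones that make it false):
is true only for:
  f=False, u=False, v=False;
  f=False, u=False, v=True;
  f=False, u=True, v=False;
  f=False, u=True, v=True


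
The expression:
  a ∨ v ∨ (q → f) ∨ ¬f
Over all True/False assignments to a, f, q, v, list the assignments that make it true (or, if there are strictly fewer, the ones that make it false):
is always true.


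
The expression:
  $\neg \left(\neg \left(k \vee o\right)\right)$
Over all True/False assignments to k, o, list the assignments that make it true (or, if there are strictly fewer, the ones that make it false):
is false only for:
  k=False, o=False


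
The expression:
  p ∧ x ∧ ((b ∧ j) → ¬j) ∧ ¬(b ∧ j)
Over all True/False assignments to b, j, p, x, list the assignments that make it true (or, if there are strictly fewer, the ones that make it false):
is true only for:
  b=False, j=False, p=True, x=True;
  b=False, j=True, p=True, x=True;
  b=True, j=False, p=True, x=True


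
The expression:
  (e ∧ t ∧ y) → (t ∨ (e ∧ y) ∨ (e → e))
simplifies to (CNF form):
True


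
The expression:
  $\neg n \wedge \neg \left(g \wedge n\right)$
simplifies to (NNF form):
$\neg n$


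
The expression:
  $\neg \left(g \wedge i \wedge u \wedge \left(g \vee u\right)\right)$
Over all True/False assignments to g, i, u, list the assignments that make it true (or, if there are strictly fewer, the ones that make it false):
is false only for:
  g=True, i=True, u=True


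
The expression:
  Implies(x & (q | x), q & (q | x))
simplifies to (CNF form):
q | ~x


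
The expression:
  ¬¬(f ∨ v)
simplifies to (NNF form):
f ∨ v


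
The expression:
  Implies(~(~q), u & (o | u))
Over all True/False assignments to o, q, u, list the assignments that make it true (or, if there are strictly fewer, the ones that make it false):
is false only for:
  o=False, q=True, u=False;
  o=True, q=True, u=False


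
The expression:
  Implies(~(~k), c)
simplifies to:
c | ~k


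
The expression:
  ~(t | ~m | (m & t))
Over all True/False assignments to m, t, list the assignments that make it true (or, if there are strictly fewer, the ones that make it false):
is true only for:
  m=True, t=False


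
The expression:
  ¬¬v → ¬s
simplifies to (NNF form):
¬s ∨ ¬v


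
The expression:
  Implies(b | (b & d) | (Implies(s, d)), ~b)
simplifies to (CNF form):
~b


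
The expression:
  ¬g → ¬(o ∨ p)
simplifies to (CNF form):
(g ∨ ¬o) ∧ (g ∨ ¬p)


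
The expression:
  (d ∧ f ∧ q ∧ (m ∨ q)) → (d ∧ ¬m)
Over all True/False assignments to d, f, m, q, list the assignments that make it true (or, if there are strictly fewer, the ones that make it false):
is false only for:
  d=True, f=True, m=True, q=True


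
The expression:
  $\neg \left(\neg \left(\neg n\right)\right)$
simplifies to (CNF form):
$\neg n$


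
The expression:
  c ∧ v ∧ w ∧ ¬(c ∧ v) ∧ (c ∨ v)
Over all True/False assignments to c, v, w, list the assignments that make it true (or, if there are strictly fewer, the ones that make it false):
is never true.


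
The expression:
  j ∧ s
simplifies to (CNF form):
j ∧ s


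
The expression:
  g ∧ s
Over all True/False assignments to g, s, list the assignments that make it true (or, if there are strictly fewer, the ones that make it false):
is true only for:
  g=True, s=True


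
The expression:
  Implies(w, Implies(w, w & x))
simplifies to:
x | ~w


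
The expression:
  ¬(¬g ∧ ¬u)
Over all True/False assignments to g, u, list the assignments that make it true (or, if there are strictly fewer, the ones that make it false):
is false only for:
  g=False, u=False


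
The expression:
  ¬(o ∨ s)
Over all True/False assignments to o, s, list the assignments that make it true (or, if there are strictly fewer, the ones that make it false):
is true only for:
  o=False, s=False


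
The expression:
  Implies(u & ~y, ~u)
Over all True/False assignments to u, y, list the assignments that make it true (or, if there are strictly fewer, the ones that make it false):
is false only for:
  u=True, y=False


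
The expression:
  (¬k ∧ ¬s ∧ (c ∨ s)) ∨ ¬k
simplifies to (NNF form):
¬k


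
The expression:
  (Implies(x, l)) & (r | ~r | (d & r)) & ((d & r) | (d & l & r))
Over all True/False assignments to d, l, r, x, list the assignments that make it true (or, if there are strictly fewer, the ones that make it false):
is true only for:
  d=True, l=False, r=True, x=False;
  d=True, l=True, r=True, x=False;
  d=True, l=True, r=True, x=True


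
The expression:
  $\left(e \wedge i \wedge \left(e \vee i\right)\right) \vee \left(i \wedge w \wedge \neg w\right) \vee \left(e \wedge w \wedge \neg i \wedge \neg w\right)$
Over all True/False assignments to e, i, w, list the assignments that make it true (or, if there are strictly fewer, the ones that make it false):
is true only for:
  e=True, i=True, w=False;
  e=True, i=True, w=True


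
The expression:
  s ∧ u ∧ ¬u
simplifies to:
False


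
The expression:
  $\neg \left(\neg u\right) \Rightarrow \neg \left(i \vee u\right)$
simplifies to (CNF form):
$\neg u$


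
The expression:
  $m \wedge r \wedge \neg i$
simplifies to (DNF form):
$m \wedge r \wedge \neg i$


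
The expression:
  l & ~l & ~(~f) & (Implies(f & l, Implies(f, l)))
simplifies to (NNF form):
False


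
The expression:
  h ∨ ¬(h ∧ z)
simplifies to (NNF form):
True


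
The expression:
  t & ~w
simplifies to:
t & ~w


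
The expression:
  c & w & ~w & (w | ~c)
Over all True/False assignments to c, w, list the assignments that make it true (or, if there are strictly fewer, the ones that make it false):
is never true.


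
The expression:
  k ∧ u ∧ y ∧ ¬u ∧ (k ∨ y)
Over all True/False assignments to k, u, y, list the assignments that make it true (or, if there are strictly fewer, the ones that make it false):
is never true.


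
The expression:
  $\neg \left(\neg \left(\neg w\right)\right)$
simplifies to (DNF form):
$\neg w$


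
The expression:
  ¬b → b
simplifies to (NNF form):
b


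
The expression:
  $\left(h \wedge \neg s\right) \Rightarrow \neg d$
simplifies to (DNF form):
$s \vee \neg d \vee \neg h$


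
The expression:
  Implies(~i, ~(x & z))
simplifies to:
i | ~x | ~z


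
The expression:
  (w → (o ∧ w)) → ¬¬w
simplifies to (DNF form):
w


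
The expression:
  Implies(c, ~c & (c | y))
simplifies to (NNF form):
~c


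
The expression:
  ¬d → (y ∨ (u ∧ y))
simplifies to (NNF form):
d ∨ y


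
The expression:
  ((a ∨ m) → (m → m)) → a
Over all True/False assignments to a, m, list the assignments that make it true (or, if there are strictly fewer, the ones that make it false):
is true only for:
  a=True, m=False;
  a=True, m=True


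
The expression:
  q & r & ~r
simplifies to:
False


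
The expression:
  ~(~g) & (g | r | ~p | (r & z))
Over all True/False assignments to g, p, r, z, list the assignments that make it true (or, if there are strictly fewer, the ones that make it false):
is true only for:
  g=True, p=False, r=False, z=False;
  g=True, p=False, r=False, z=True;
  g=True, p=False, r=True, z=False;
  g=True, p=False, r=True, z=True;
  g=True, p=True, r=False, z=False;
  g=True, p=True, r=False, z=True;
  g=True, p=True, r=True, z=False;
  g=True, p=True, r=True, z=True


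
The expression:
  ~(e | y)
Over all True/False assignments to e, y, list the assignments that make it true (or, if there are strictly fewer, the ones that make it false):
is true only for:
  e=False, y=False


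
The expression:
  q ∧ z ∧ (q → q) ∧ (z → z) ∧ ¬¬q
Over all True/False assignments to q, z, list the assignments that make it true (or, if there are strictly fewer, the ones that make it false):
is true only for:
  q=True, z=True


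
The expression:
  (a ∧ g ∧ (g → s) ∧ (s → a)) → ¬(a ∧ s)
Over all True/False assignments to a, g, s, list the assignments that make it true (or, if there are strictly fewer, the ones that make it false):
is false only for:
  a=True, g=True, s=True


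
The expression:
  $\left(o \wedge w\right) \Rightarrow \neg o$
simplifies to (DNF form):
$\neg o \vee \neg w$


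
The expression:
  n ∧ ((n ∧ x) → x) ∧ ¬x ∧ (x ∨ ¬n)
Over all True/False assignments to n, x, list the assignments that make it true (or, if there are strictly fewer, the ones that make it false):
is never true.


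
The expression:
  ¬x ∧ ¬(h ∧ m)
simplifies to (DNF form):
(¬h ∧ ¬x) ∨ (¬m ∧ ¬x)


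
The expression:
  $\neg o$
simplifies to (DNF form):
$\neg o$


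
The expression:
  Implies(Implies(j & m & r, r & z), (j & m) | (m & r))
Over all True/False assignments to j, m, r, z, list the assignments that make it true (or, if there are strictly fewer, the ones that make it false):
is true only for:
  j=False, m=True, r=True, z=False;
  j=False, m=True, r=True, z=True;
  j=True, m=True, r=False, z=False;
  j=True, m=True, r=False, z=True;
  j=True, m=True, r=True, z=False;
  j=True, m=True, r=True, z=True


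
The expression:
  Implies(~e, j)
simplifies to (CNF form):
e | j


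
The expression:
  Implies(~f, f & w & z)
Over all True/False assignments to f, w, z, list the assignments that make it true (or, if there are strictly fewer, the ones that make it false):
is true only for:
  f=True, w=False, z=False;
  f=True, w=False, z=True;
  f=True, w=True, z=False;
  f=True, w=True, z=True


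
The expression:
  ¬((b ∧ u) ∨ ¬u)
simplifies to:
u ∧ ¬b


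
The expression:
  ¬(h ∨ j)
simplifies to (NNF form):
¬h ∧ ¬j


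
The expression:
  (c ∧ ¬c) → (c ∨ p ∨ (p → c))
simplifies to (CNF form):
True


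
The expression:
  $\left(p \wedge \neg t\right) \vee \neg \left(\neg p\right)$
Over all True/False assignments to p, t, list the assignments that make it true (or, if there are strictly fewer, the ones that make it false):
is true only for:
  p=True, t=False;
  p=True, t=True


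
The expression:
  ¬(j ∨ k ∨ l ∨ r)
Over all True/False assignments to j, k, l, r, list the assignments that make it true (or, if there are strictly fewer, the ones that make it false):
is true only for:
  j=False, k=False, l=False, r=False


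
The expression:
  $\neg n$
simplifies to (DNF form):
$\neg n$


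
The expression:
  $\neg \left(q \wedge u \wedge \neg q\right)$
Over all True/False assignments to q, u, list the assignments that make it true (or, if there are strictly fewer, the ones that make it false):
is always true.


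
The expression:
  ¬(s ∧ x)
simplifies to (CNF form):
¬s ∨ ¬x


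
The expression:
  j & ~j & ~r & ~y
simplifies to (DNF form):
False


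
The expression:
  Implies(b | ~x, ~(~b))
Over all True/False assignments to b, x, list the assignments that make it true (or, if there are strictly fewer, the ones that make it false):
is false only for:
  b=False, x=False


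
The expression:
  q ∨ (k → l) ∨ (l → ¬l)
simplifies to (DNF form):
True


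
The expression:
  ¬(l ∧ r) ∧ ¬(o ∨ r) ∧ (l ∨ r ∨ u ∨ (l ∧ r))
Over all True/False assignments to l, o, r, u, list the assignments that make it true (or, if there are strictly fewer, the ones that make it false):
is true only for:
  l=False, o=False, r=False, u=True;
  l=True, o=False, r=False, u=False;
  l=True, o=False, r=False, u=True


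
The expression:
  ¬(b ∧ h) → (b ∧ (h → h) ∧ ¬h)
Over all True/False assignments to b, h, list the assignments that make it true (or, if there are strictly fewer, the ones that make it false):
is true only for:
  b=True, h=False;
  b=True, h=True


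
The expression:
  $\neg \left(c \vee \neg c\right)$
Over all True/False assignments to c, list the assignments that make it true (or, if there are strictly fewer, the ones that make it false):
is never true.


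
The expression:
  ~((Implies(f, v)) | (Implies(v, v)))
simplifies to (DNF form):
False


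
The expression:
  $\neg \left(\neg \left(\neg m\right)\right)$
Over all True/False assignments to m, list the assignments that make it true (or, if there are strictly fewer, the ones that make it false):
is true only for:
  m=False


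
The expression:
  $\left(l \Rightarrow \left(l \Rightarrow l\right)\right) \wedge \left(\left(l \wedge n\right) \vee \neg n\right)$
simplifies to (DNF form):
$l \vee \neg n$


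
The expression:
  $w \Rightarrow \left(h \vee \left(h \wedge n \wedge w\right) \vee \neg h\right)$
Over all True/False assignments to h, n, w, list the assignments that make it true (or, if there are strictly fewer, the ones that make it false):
is always true.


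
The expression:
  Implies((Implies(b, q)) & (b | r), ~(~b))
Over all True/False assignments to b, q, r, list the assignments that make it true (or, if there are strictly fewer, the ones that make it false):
is false only for:
  b=False, q=False, r=True;
  b=False, q=True, r=True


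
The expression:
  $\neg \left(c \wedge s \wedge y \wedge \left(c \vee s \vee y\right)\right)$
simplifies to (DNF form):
$\neg c \vee \neg s \vee \neg y$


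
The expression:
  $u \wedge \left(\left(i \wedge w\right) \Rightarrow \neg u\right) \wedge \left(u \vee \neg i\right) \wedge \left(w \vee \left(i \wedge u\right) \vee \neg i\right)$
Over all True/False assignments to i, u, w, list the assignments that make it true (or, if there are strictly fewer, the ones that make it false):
is true only for:
  i=False, u=True, w=False;
  i=False, u=True, w=True;
  i=True, u=True, w=False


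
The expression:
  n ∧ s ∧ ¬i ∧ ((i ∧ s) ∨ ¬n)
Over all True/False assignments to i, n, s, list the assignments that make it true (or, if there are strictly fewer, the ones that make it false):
is never true.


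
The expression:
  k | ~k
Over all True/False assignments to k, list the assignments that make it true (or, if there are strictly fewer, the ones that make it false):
is always true.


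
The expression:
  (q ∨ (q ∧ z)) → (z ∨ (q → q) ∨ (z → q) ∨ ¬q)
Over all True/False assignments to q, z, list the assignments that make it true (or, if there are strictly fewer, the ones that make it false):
is always true.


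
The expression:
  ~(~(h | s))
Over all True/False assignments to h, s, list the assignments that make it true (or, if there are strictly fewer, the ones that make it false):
is false only for:
  h=False, s=False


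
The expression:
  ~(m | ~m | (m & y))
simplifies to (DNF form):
False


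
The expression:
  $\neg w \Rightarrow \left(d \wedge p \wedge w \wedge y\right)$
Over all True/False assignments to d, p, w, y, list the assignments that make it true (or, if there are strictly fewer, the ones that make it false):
is true only for:
  d=False, p=False, w=True, y=False;
  d=False, p=False, w=True, y=True;
  d=False, p=True, w=True, y=False;
  d=False, p=True, w=True, y=True;
  d=True, p=False, w=True, y=False;
  d=True, p=False, w=True, y=True;
  d=True, p=True, w=True, y=False;
  d=True, p=True, w=True, y=True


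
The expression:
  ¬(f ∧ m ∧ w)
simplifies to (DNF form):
¬f ∨ ¬m ∨ ¬w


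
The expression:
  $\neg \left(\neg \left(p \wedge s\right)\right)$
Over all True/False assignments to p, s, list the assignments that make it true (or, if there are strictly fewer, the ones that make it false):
is true only for:
  p=True, s=True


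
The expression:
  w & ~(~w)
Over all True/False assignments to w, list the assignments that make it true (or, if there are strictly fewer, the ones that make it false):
is true only for:
  w=True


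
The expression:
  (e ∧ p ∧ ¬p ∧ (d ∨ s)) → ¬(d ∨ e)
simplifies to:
True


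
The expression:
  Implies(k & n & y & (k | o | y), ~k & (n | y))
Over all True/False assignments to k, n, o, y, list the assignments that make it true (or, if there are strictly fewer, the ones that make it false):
is false only for:
  k=True, n=True, o=False, y=True;
  k=True, n=True, o=True, y=True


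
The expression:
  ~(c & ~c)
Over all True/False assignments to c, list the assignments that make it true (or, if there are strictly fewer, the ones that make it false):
is always true.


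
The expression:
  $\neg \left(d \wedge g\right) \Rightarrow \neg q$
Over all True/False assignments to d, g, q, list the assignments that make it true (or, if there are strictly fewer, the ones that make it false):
is false only for:
  d=False, g=False, q=True;
  d=False, g=True, q=True;
  d=True, g=False, q=True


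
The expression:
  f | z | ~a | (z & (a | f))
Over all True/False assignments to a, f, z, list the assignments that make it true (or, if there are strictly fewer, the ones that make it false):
is false only for:
  a=True, f=False, z=False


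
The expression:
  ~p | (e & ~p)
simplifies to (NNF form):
~p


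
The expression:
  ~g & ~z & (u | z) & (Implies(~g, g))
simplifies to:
False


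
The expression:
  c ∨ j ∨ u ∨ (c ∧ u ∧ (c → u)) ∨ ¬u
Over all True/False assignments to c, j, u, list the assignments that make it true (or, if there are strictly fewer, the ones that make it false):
is always true.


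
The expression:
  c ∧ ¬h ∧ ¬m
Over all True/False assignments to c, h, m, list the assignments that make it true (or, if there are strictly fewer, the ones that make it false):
is true only for:
  c=True, h=False, m=False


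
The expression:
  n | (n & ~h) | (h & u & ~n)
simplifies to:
n | (h & u)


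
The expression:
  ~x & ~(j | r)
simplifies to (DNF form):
~j & ~r & ~x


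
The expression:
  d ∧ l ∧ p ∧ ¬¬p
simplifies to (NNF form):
d ∧ l ∧ p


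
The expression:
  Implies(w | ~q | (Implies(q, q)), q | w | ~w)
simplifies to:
True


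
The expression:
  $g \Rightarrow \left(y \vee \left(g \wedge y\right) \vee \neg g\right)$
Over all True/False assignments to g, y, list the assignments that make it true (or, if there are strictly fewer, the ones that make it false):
is false only for:
  g=True, y=False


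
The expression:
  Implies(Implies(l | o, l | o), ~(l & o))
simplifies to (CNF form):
~l | ~o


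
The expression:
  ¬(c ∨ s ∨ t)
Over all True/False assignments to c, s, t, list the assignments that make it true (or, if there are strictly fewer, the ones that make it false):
is true only for:
  c=False, s=False, t=False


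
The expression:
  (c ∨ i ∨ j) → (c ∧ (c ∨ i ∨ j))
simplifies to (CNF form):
(c ∨ ¬i) ∧ (c ∨ ¬j)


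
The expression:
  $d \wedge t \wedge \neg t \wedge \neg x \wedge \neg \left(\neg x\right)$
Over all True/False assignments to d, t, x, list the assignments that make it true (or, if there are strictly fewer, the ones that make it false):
is never true.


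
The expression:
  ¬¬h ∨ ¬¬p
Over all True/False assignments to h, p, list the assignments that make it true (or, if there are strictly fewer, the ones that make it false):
is false only for:
  h=False, p=False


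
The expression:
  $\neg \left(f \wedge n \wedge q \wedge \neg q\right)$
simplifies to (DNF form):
$\text{True}$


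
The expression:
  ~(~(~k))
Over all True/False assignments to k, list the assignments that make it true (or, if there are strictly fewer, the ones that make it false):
is true only for:
  k=False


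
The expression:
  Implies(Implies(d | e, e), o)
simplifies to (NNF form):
o | (d & ~e)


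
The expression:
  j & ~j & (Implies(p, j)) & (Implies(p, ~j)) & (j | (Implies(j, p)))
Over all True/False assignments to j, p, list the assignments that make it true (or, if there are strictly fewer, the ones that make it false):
is never true.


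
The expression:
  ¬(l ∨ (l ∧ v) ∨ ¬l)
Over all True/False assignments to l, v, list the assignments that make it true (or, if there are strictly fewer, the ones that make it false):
is never true.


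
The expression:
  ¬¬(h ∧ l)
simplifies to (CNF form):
h ∧ l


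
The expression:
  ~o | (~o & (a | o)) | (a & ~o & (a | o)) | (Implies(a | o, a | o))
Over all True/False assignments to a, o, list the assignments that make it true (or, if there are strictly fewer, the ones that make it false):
is always true.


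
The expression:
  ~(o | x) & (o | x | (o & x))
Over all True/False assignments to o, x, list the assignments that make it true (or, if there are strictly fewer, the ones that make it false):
is never true.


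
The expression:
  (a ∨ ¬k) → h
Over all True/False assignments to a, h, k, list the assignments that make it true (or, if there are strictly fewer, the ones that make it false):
is false only for:
  a=False, h=False, k=False;
  a=True, h=False, k=False;
  a=True, h=False, k=True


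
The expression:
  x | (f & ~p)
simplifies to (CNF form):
(f | x) & (x | ~p)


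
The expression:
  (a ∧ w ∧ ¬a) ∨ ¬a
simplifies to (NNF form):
¬a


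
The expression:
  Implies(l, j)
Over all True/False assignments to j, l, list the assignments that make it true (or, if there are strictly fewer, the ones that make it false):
is false only for:
  j=False, l=True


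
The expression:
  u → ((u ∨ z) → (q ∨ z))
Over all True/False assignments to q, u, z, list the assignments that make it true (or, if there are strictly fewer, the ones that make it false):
is false only for:
  q=False, u=True, z=False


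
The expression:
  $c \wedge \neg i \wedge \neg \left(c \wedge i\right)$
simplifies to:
$c \wedge \neg i$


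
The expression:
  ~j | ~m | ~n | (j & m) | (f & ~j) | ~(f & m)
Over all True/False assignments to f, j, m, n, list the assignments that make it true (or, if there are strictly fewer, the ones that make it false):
is always true.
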